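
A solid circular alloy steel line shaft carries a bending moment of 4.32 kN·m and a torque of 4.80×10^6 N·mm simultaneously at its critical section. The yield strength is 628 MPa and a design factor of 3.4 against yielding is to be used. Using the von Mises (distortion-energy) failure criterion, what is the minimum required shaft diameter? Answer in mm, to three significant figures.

d = 69.1 mm

σ_allow = σ_y/n = 628/3.4 = 184.7 MPa.
For a solid shaft σ_b = 32M/(πd³) and τ = 16T/(πd³), so the von Mises stress is σ' = (16/πd³)·√(4M²+3T²).
√(4M²+3T²) = √(4×(4.320×10^6)² + 3×(4.800×10^6)²) = 1.199×10^7 N·mm.
d³ = 16×1.199×10^7/(π×184.7) = 330600 mm³.
d = 69.15 mm.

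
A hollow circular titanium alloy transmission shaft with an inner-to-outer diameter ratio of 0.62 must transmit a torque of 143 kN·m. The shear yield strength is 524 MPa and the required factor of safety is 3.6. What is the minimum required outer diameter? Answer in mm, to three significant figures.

d_o = 180 mm

τ_allow = 524/3.6 = 145.6 MPa.
For a hollow shaft τ = 16T/[πd_o³(1−k⁴)] with k = 0.62, so 1−k⁴ = 0.8522.
d_o³ = 16T/[π τ_allow (1−k⁴)] = 16×1.4300×10^8/(π×145.6×0.8522) = 5.871×10^6 mm³.
d_o = 180.4 mm.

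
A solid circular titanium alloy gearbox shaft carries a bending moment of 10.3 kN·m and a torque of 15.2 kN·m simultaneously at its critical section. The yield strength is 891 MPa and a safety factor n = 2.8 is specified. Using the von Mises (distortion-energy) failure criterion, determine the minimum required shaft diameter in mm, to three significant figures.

d = 81.2 mm

σ_allow = σ_y/n = 891/2.8 = 318.2 MPa.
For a solid shaft σ_b = 32M/(πd³) and τ = 16T/(πd³), so the von Mises stress is σ' = (16/πd³)·√(4M²+3T²).
√(4M²+3T²) = √(4×(1.030×10^7)² + 3×(1.520×10^7)²) = 3.343×10^7 N·mm.
d³ = 16×3.343×10^7/(π×318.2) = 535000 mm³.
d = 81.18 mm.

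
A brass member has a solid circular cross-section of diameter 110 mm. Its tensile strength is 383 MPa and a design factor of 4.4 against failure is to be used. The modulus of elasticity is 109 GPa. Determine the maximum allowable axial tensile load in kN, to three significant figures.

σ_allow = 383/4.4 = 87.05 MPa.
A = πd²/4 = π×110²/4 = 9503 mm².
F_allow = σ_allow × A = 87.05×9503 = 827200 N.

F_allow = 827 kN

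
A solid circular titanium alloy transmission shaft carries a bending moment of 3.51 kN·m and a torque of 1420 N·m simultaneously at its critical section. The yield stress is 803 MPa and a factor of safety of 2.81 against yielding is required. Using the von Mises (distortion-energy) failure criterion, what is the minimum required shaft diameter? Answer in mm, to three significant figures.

d = 51.0 mm

σ_allow = σ_y/n = 803/2.81 = 285.8 MPa.
For a solid shaft σ_b = 32M/(πd³) and τ = 16T/(πd³), so the von Mises stress is σ' = (16/πd³)·√(4M²+3T²).
√(4M²+3T²) = √(4×(3.510×10^6)² + 3×(1.420×10^6)²) = 7.438×10^6 N·mm.
d³ = 16×7.438×10^6/(π×285.8) = 132600 mm³.
d = 50.99 mm.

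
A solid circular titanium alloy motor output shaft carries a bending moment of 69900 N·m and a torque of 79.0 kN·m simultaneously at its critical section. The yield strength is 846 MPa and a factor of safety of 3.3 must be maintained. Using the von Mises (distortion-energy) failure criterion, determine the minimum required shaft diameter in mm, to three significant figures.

d = 157 mm

σ_allow = σ_y/n = 846/3.3 = 256.4 MPa.
For a solid shaft σ_b = 32M/(πd³) and τ = 16T/(πd³), so the von Mises stress is σ' = (16/πd³)·√(4M²+3T²).
√(4M²+3T²) = √(4×(6.990×10^7)² + 3×(7.900×10^7)²) = 1.956×10^8 N·mm.
d³ = 16×1.956×10^8/(π×256.4) = 3.886×10^6 mm³.
d = 157.2 mm.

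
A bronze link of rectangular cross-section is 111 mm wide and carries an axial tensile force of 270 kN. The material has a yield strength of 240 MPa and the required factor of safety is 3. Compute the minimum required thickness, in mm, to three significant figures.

t = 30.4 mm

σ_allow = 240/3 = 80.00 MPa.
Required area A = F/σ_allow = 270000/80.00 = 3375 mm².
t = A/w = 3375/111 = 30.41 mm.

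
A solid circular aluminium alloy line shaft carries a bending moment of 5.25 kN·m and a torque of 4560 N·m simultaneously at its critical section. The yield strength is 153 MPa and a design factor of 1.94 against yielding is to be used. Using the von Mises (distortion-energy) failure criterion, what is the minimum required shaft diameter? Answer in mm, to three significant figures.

σ_allow = σ_y/n = 153/1.94 = 78.87 MPa.
For a solid shaft σ_b = 32M/(πd³) and τ = 16T/(πd³), so the von Mises stress is σ' = (16/πd³)·√(4M²+3T²).
√(4M²+3T²) = √(4×(5.250×10^6)² + 3×(4.560×10^6)²) = 1.314×10^7 N·mm.
d³ = 16×1.314×10^7/(π×78.87) = 848500 mm³.
d = 94.67 mm.

d = 94.7 mm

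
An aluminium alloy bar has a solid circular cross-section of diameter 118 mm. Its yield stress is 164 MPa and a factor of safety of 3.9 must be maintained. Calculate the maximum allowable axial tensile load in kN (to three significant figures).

σ_allow = 164/3.9 = 42.05 MPa.
A = πd²/4 = π×118²/4 = 10940 mm².
F_allow = σ_allow × A = 42.05×10940 = 459900 N.

F_allow = 460 kN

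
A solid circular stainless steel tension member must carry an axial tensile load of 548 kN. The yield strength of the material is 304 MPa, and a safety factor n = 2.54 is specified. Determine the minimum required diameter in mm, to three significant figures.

Allowable stress σ_allow = 304/2.54 = 119.7 MPa.
Required area A = F/σ_allow = 548000/119.7 = 4579 mm².
A = πd²/4 → d = √(4A/π) = 76.35 mm.

d = 76.4 mm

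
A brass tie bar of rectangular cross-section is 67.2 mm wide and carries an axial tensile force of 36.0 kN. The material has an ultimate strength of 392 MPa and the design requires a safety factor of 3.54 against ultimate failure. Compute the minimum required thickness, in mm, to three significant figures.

σ_allow = 392/3.54 = 110.7 MPa.
Required area A = F/σ_allow = 36000/110.7 = 325.1 mm².
t = A/w = 325.1/67.2 = 4.838 mm.

t = 4.84 mm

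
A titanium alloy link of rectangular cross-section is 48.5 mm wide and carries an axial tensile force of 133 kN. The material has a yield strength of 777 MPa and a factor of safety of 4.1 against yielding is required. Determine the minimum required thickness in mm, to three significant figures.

t = 14.5 mm

σ_allow = 777/4.1 = 189.5 MPa.
Required area A = F/σ_allow = 133000/189.5 = 701.8 mm².
t = A/w = 701.8/48.5 = 14.47 mm.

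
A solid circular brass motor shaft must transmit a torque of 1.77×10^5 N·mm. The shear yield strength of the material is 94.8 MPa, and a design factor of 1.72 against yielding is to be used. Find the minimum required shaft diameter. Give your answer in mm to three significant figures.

Allowable shear stress τ_allow = 94.8/1.72 = 55.12 MPa.
For a solid shaft τ = 16T/(πd³), so d³ = 16T/(π τ_allow) = 16×177000/(π×55.12) = 16360 mm³.
d = (16360)^(1/3) = 25.38 mm.

d = 25.4 mm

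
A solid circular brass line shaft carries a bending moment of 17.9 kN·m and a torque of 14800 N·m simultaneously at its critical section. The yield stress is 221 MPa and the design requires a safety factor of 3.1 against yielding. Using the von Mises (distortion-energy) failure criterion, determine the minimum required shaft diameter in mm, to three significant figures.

σ_allow = σ_y/n = 221/3.1 = 71.29 MPa.
For a solid shaft σ_b = 32M/(πd³) and τ = 16T/(πd³), so the von Mises stress is σ' = (16/πd³)·√(4M²+3T²).
√(4M²+3T²) = √(4×(1.790×10^7)² + 3×(1.480×10^7)²) = 4.403×10^7 N·mm.
d³ = 16×4.403×10^7/(π×71.29) = 3.146×10^6 mm³.
d = 146.5 mm.

d = 147 mm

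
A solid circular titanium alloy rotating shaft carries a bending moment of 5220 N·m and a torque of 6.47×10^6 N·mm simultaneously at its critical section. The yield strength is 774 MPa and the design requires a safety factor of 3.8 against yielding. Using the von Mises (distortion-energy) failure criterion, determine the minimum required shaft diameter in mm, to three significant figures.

σ_allow = σ_y/n = 774/3.8 = 203.7 MPa.
For a solid shaft σ_b = 32M/(πd³) and τ = 16T/(πd³), so the von Mises stress is σ' = (16/πd³)·√(4M²+3T²).
√(4M²+3T²) = √(4×(5.220×10^6)² + 3×(6.470×10^6)²) = 1.532×10^7 N·mm.
d³ = 16×1.532×10^7/(π×203.7) = 383000 mm³.
d = 72.62 mm.

d = 72.6 mm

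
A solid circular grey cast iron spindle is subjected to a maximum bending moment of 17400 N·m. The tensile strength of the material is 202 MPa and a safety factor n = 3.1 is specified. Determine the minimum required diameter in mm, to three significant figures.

d = 140 mm

σ_allow = 202/3.1 = 65.16 MPa.
For a solid circular section σ = 32M/(πd³), so d³ = 32M/(π σ_allow) = 32×1.7400×10^7/(π×65.16) = 2.720×10^6 mm³.
d = 139.6 mm.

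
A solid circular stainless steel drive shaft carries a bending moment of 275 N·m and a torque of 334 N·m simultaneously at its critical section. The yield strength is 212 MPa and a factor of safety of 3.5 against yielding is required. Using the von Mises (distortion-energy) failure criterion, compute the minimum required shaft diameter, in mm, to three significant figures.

d = 40.6 mm

σ_allow = σ_y/n = 212/3.5 = 60.57 MPa.
For a solid shaft σ_b = 32M/(πd³) and τ = 16T/(πd³), so the von Mises stress is σ' = (16/πd³)·√(4M²+3T²).
√(4M²+3T²) = √(4×(275000)² + 3×(334000)²) = 798200 N·mm.
d³ = 16×798200/(π×60.57) = 67120 mm³.
d = 40.64 mm.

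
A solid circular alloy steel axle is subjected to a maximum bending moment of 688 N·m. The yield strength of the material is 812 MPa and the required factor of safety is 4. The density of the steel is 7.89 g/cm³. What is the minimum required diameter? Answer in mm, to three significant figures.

d = 32.6 mm

σ_allow = 812/4 = 203.0 MPa.
For a solid circular section σ = 32M/(πd³), so d³ = 32M/(π σ_allow) = 32×688000/(π×203.0) = 34520 mm³.
d = 32.56 mm.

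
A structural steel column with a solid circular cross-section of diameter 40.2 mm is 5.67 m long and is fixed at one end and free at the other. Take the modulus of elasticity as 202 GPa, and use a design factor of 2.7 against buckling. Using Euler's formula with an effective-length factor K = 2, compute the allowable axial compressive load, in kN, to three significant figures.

I = πd⁴/64 = π×40.2⁴/64 = 128200 mm⁴.
Effective length L_e = KL = 2×5.67 m = 11340 mm.
Euler critical load P_cr = π²EI/L_e² = π²×202000×128200/11340² = 1987 N.
P_allow = P_cr/n = 1987/2.7 = 736.1 N.

P_allow = 0.736 kN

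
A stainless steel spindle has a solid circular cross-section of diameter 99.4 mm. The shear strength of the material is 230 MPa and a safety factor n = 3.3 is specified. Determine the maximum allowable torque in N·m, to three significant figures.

T_allow = 13400 N·m

τ_allow = 230/3.3 = 69.70 MPa.
For a solid shaft T_allow = τ_allow·πd³/16; πd³/16 = π×99.4³/16 = 192800 mm³.
T_allow = 69.70×192800 = 1.344×10^7 N·mm = 13440 N·m.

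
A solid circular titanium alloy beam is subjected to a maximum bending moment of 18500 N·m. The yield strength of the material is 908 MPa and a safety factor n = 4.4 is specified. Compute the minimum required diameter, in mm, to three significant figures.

d = 97.0 mm

σ_allow = 908/4.4 = 206.4 MPa.
For a solid circular section σ = 32M/(πd³), so d³ = 32M/(π σ_allow) = 32×1.8500×10^7/(π×206.4) = 913100 mm³.
d = 97.02 mm.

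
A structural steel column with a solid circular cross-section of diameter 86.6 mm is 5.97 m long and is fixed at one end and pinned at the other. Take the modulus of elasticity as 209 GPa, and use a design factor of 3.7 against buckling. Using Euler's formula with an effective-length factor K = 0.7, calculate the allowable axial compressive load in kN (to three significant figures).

I = πd⁴/64 = π×86.6⁴/64 = 2.761×10^6 mm⁴.
Effective length L_e = KL = 0.7×5.97 m = 4179 mm.
Euler critical load P_cr = π²EI/L_e² = π²×209000×2.761×10^6/4179² = 326100 N.
P_allow = P_cr/n = 326100/3.7 = 88130 N.

P_allow = 88.1 kN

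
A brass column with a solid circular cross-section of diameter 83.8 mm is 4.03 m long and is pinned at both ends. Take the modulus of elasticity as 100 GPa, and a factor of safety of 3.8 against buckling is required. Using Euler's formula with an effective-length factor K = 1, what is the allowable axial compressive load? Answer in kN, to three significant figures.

P_allow = 38.7 kN

I = πd⁴/64 = π×83.8⁴/64 = 2.421×10^6 mm⁴.
Effective length L_e = KL = 1×4.03 m = 4030 mm.
Euler critical load P_cr = π²EI/L_e² = π²×100000×2.421×10^6/4030² = 147100 N.
P_allow = P_cr/n = 147100/3.8 = 38710 N.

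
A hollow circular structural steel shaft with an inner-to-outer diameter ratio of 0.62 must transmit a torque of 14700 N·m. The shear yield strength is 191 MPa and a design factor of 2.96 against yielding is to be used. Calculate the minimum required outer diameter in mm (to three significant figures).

d_o = 111 mm

τ_allow = 191/2.96 = 64.53 MPa.
For a hollow shaft τ = 16T/[πd_o³(1−k⁴)] with k = 0.62, so 1−k⁴ = 0.8522.
d_o³ = 16T/[π τ_allow (1−k⁴)] = 16×1.4700×10^7/(π×64.53×0.8522) = 1.361×10^6 mm³.
d_o = 110.8 mm.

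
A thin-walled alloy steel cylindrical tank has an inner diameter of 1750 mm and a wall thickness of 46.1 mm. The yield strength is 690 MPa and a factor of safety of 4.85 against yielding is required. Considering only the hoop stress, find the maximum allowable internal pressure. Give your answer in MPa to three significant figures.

σ_allow = 690/4.85 = 142.3 MPa.
σ_h = pD/(2t) → p_allow = 2σ_allow t/D = 2×142.3×46.1/1750 = 7.495 MPa.

p_allow = 7.50 MPa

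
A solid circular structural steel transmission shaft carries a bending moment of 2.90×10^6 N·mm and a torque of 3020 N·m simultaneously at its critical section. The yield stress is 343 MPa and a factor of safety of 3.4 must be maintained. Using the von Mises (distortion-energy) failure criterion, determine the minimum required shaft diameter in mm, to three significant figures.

σ_allow = σ_y/n = 343/3.4 = 100.9 MPa.
For a solid shaft σ_b = 32M/(πd³) and τ = 16T/(πd³), so the von Mises stress is σ' = (16/πd³)·√(4M²+3T²).
√(4M²+3T²) = √(4×(2.900×10^6)² + 3×(3.020×10^6)²) = 7.810×10^6 N·mm.
d³ = 16×7.810×10^6/(π×100.9) = 394300 mm³.
d = 73.33 mm.

d = 73.3 mm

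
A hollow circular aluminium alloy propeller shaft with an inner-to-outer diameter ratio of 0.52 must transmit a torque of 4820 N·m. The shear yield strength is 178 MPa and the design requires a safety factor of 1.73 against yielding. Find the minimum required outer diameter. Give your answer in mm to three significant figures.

d_o = 63.6 mm

τ_allow = 178/1.73 = 102.9 MPa.
For a hollow shaft τ = 16T/[πd_o³(1−k⁴)] with k = 0.52, so 1−k⁴ = 0.9269.
d_o³ = 16T/[π τ_allow (1−k⁴)] = 16×4820000/(π×102.9×0.9269) = 257400 mm³.
d_o = 63.61 mm.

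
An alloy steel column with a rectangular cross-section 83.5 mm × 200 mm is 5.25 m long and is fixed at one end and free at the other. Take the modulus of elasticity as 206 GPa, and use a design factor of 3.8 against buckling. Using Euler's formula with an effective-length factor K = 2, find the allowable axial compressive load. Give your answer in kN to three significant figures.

P_allow = 47.1 kN

Buckling occurs about the weak axis: I_min = h·b³/12 = 200×83.5³/12 = 9.703×10^6 mm⁴ (b = 83.5 mm is the smaller dimension).
Effective length L_e = KL = 2×5.25 m = 10500 mm.
Euler critical load P_cr = π²EI/L_e² = π²×206000×9.703×10^6/10500² = 178900 N.
P_allow = P_cr/n = 178900/3.8 = 47090 N.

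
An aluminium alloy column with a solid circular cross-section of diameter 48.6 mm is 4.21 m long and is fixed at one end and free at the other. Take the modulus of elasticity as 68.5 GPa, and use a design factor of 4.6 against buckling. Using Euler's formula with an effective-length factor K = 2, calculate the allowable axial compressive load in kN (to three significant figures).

I = πd⁴/64 = π×48.6⁴/64 = 273900 mm⁴.
Effective length L_e = KL = 2×4.21 m = 8420 mm.
Euler critical load P_cr = π²EI/L_e² = π²×68500×273900/8420² = 2611 N.
P_allow = P_cr/n = 2611/4.6 = 567.7 N.

P_allow = 0.568 kN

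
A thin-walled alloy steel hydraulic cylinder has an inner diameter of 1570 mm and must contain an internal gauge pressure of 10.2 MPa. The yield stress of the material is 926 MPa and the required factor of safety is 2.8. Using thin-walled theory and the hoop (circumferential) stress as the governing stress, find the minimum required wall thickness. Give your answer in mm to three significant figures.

t = 24.2 mm

σ_allow = 926/2.8 = 330.7 MPa.
Hoop stress σ_h = pD/(2t), so t = pD/(2σ_allow) = 10.2×1570/(2×330.7) = 24.21 mm.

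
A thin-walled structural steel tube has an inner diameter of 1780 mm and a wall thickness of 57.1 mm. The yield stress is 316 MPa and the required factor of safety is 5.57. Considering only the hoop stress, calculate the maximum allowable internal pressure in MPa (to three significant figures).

p_allow = 3.64 MPa

σ_allow = 316/5.57 = 56.73 MPa.
σ_h = pD/(2t) → p_allow = 2σ_allow t/D = 2×56.73×57.1/1780 = 3.640 MPa.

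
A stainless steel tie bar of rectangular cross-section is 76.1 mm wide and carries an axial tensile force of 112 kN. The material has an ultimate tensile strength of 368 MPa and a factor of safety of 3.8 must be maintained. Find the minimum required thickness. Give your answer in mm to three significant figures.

t = 15.2 mm

σ_allow = 368/3.8 = 96.84 MPa.
Required area A = F/σ_allow = 112000/96.84 = 1157 mm².
t = A/w = 1157/76.1 = 15.20 mm.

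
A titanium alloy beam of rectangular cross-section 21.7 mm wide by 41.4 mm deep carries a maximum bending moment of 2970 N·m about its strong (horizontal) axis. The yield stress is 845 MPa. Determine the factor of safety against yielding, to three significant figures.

Section modulus S = bh²/6 = 21.7×41.4²/6 = 6199 mm³.
σ = M/S = 2970000/6199 = 479.1 MPa.
n = 845/479.1 = 1.764.

n = 1.76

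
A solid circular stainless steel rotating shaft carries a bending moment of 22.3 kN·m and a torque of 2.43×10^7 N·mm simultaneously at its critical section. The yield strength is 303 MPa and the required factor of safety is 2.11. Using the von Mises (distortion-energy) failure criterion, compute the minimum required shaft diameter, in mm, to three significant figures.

d = 130 mm

σ_allow = σ_y/n = 303/2.11 = 143.6 MPa.
For a solid shaft σ_b = 32M/(πd³) and τ = 16T/(πd³), so the von Mises stress is σ' = (16/πd³)·√(4M²+3T²).
√(4M²+3T²) = √(4×(2.230×10^7)² + 3×(2.430×10^7)²) = 6.132×10^7 N·mm.
d³ = 16×6.132×10^7/(π×143.6) = 2.175×10^6 mm³.
d = 129.6 mm.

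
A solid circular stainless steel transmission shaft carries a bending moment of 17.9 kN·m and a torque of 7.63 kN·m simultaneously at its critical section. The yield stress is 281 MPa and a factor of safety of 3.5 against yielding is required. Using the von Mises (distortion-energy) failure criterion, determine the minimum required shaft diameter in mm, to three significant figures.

σ_allow = σ_y/n = 281/3.5 = 80.29 MPa.
For a solid shaft σ_b = 32M/(πd³) and τ = 16T/(πd³), so the von Mises stress is σ' = (16/πd³)·√(4M²+3T²).
√(4M²+3T²) = √(4×(1.790×10^7)² + 3×(7.630×10^6)²) = 3.816×10^7 N·mm.
d³ = 16×3.816×10^7/(π×80.29) = 2.421×10^6 mm³.
d = 134.3 mm.

d = 134 mm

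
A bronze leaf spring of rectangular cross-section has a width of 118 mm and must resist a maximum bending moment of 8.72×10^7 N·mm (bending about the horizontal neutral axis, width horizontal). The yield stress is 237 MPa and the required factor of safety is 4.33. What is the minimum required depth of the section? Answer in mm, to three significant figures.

σ_allow = 237/4.33 = 54.73 MPa.
For a rectangular section σ = 6M/(bh²), so h² = 6M/(b σ_allow) = 6×8.7200×10^7/(118×54.73) = 81010 mm².
h = 284.6 mm.

h = 285 mm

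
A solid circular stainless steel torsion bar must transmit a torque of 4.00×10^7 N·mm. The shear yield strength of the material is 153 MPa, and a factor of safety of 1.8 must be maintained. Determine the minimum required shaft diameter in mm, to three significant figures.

Allowable shear stress τ_allow = 153/1.8 = 85.00 MPa.
For a solid shaft τ = 16T/(πd³), so d³ = 16T/(π τ_allow) = 16×4.0000×10^7/(π×85.00) = 2.397×10^6 mm³.
d = (2.397×10^6)^(1/3) = 133.8 mm.

d = 134 mm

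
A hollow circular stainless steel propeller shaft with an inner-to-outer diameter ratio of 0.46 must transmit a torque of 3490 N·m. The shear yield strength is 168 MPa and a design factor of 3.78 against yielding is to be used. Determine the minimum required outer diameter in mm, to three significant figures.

d_o = 74.8 mm

τ_allow = 168/3.78 = 44.44 MPa.
For a hollow shaft τ = 16T/[πd_o³(1−k⁴)] with k = 0.46, so 1−k⁴ = 0.9552.
d_o³ = 16T/[π τ_allow (1−k⁴)] = 16×3490000/(π×44.44×0.9552) = 418700 mm³.
d_o = 74.81 mm.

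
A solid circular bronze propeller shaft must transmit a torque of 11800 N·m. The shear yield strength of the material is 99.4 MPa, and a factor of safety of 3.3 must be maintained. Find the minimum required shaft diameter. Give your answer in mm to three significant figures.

Allowable shear stress τ_allow = 99.4/3.3 = 30.12 MPa.
For a solid shaft τ = 16T/(πd³), so d³ = 16T/(π τ_allow) = 16×1.1800×10^7/(π×30.12) = 1.995×10^6 mm³.
d = (1.995×10^6)^(1/3) = 125.9 mm.

d = 126 mm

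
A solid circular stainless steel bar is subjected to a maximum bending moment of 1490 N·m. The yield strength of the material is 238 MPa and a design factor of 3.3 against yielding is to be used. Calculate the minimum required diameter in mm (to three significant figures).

d = 59.5 mm

σ_allow = 238/3.3 = 72.12 MPa.
For a solid circular section σ = 32M/(πd³), so d³ = 32M/(π σ_allow) = 32×1490000/(π×72.12) = 210400 mm³.
d = 59.48 mm.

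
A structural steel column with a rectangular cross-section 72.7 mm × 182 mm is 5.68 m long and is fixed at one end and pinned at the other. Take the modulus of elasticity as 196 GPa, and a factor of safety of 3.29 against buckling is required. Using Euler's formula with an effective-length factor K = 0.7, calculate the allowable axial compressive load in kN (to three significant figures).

P_allow = 217 kN

Buckling occurs about the weak axis: I_min = h·b³/12 = 182×72.7³/12 = 5.828×10^6 mm⁴ (b = 72.7 mm is the smaller dimension).
Effective length L_e = KL = 0.7×5.68 m = 3976 mm.
Euler critical load P_cr = π²EI/L_e² = π²×196000×5.828×10^6/3976² = 713100 N.
P_allow = P_cr/n = 713100/3.29 = 216800 N.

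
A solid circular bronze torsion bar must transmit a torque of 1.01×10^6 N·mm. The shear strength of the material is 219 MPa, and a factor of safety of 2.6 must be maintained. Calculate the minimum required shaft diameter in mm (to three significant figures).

Allowable shear stress τ_allow = 219/2.6 = 84.23 MPa.
For a solid shaft τ = 16T/(πd³), so d³ = 16T/(π τ_allow) = 16×1010000/(π×84.23) = 61070 mm³.
d = (61070)^(1/3) = 39.38 mm.

d = 39.4 mm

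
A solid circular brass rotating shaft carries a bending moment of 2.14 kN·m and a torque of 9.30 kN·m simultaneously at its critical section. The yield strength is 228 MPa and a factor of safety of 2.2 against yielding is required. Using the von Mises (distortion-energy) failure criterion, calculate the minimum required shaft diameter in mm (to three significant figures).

d = 93.6 mm

σ_allow = σ_y/n = 228/2.2 = 103.6 MPa.
For a solid shaft σ_b = 32M/(πd³) and τ = 16T/(πd³), so the von Mises stress is σ' = (16/πd³)·√(4M²+3T²).
√(4M²+3T²) = √(4×(2.140×10^6)² + 3×(9.300×10^6)²) = 1.667×10^7 N·mm.
d³ = 16×1.667×10^7/(π×103.6) = 819100 mm³.
d = 93.56 mm.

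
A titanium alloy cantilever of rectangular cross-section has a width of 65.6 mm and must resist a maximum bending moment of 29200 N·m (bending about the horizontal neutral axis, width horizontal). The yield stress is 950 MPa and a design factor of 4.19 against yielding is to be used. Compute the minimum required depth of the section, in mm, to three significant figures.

σ_allow = 950/4.19 = 226.7 MPa.
For a rectangular section σ = 6M/(bh²), so h² = 6M/(b σ_allow) = 6×2.9200×10^7/(65.6×226.7) = 11780 mm².
h = 108.5 mm.

h = 109 mm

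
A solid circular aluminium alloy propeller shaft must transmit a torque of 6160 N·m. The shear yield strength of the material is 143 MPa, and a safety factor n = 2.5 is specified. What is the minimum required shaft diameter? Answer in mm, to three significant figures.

Allowable shear stress τ_allow = 143/2.5 = 57.20 MPa.
For a solid shaft τ = 16T/(πd³), so d³ = 16T/(π τ_allow) = 16×6160000/(π×57.20) = 548500 mm³.
d = (548500)^(1/3) = 81.86 mm.

d = 81.9 mm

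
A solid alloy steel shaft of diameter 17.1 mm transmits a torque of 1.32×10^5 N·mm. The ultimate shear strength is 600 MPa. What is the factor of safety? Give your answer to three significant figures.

n = 4.46

τ = 16T/(πd³) = 16×132000/(π×17.1³) = 134.4 MPa.
n = τ_limit/τ = 600/134.4 = 4.463.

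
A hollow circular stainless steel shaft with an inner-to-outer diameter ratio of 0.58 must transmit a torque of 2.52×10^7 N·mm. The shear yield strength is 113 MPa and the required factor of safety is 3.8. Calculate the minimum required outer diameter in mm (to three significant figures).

d_o = 169 mm

τ_allow = 113/3.8 = 29.74 MPa.
For a hollow shaft τ = 16T/[πd_o³(1−k⁴)] with k = 0.58, so 1−k⁴ = 0.8868.
d_o³ = 16T/[π τ_allow (1−k⁴)] = 16×2.5200×10^7/(π×29.74×0.8868) = 4.867×10^6 mm³.
d_o = 169.5 mm.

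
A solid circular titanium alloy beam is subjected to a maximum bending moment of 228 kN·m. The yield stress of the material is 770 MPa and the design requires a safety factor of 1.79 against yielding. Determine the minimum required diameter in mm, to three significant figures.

d = 175 mm

σ_allow = 770/1.79 = 430.2 MPa.
For a solid circular section σ = 32M/(πd³), so d³ = 32M/(π σ_allow) = 32×2.2800×10^8/(π×430.2) = 5.399×10^6 mm³.
d = 175.4 mm.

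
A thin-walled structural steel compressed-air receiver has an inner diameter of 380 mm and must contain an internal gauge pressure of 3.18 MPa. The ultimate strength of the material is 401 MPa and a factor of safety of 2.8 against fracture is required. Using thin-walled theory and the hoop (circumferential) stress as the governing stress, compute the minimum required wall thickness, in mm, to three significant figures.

σ_allow = 401/2.8 = 143.2 MPa.
Hoop stress σ_h = pD/(2t), so t = pD/(2σ_allow) = 3.18×380/(2×143.2) = 4.219 mm.

t = 4.22 mm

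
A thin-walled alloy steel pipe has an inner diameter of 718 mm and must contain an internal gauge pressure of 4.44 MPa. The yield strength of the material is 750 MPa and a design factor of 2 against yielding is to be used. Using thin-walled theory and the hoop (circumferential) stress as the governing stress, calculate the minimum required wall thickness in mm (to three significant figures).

t = 4.25 mm

σ_allow = 750/2 = 375.0 MPa.
Hoop stress σ_h = pD/(2t), so t = pD/(2σ_allow) = 4.44×718/(2×375.0) = 4.251 mm.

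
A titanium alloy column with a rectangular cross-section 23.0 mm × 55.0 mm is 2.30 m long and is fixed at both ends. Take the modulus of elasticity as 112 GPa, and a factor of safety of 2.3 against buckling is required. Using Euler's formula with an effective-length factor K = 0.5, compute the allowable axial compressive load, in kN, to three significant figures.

Buckling occurs about the weak axis: I_min = h·b³/12 = 55.0×23.0³/12 = 55770 mm⁴ (b = 23.0 mm is the smaller dimension).
Effective length L_e = KL = 0.5×2.30 m = 1150 mm.
Euler critical load P_cr = π²EI/L_e² = π²×112000×55770/1150² = 46610 N.
P_allow = P_cr/n = 46610/2.3 = 20270 N.

P_allow = 20.3 kN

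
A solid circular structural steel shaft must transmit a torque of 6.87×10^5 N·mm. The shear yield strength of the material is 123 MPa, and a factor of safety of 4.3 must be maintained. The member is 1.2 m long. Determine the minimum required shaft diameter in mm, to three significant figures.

Allowable shear stress τ_allow = 123/4.3 = 28.60 MPa.
For a solid shaft τ = 16T/(πd³), so d³ = 16T/(π τ_allow) = 16×687000/(π×28.60) = 122300 mm³.
d = (122300)^(1/3) = 49.64 mm.

d = 49.6 mm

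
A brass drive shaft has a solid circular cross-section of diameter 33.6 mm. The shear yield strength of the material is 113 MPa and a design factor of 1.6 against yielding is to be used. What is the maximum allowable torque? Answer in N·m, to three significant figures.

T_allow = 526 N·m

τ_allow = 113/1.6 = 70.62 MPa.
For a solid shaft T_allow = τ_allow·πd³/16; πd³/16 = π×33.6³/16 = 7448 mm³.
T_allow = 70.62×7448 = 526000 N·mm = 526.0 N·m.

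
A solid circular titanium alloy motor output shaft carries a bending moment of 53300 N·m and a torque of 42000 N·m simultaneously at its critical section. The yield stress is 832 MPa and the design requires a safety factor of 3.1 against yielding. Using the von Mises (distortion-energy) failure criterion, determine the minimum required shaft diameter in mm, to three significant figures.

d = 135 mm

σ_allow = σ_y/n = 832/3.1 = 268.4 MPa.
For a solid shaft σ_b = 32M/(πd³) and τ = 16T/(πd³), so the von Mises stress is σ' = (16/πd³)·√(4M²+3T²).
√(4M²+3T²) = √(4×(5.330×10^7)² + 3×(4.200×10^7)²) = 1.291×10^8 N·mm.
d³ = 16×1.291×10^8/(π×268.4) = 2.449×10^6 mm³.
d = 134.8 mm.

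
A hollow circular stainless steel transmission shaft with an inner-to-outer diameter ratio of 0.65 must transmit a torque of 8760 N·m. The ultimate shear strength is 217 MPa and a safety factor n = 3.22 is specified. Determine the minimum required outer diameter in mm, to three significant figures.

τ_allow = 217/3.22 = 67.39 MPa.
For a hollow shaft τ = 16T/[πd_o³(1−k⁴)] with k = 0.65, so 1−k⁴ = 0.8215.
d_o³ = 16T/[π τ_allow (1−k⁴)] = 16×8760000/(π×67.39×0.8215) = 805900 mm³.
d_o = 93.06 mm.

d_o = 93.1 mm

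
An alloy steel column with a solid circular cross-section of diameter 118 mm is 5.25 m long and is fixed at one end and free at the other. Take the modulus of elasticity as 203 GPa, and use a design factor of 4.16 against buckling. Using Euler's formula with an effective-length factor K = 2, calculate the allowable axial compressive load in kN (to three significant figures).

P_allow = 41.6 kN

I = πd⁴/64 = π×118⁴/64 = 9.517×10^6 mm⁴.
Effective length L_e = KL = 2×5.25 m = 10500 mm.
Euler critical load P_cr = π²EI/L_e² = π²×203000×9.517×10^6/10500² = 172900 N.
P_allow = P_cr/n = 172900/4.16 = 41570 N.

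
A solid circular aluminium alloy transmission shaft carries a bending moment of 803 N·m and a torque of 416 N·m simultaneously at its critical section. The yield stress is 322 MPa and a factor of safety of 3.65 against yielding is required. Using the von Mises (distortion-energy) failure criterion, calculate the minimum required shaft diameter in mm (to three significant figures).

σ_allow = σ_y/n = 322/3.65 = 88.22 MPa.
For a solid shaft σ_b = 32M/(πd³) and τ = 16T/(πd³), so the von Mises stress is σ' = (16/πd³)·√(4M²+3T²).
√(4M²+3T²) = √(4×(803000)² + 3×(416000)²) = 1.760×10^6 N·mm.
d³ = 16×1.760×10^6/(π×88.22) = 101600 mm³.
d = 46.67 mm.

d = 46.7 mm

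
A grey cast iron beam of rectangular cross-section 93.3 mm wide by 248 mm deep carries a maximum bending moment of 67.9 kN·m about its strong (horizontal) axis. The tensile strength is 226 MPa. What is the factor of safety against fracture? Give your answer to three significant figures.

Section modulus S = bh²/6 = 93.3×248²/6 = 956400 mm³.
σ = M/S = 6.7900×10^7/956400 = 71.00 MPa.
n = 226/71.00 = 3.183.

n = 3.18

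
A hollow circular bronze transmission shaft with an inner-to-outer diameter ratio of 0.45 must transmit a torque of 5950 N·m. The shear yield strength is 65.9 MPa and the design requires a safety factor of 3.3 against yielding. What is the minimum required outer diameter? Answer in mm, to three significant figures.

d_o = 117 mm

τ_allow = 65.9/3.3 = 19.97 MPa.
For a hollow shaft τ = 16T/[πd_o³(1−k⁴)] with k = 0.45, so 1−k⁴ = 0.9590.
d_o³ = 16T/[π τ_allow (1−k⁴)] = 16×5950000/(π×19.97×0.9590) = 1.582×10^6 mm³.
d_o = 116.5 mm.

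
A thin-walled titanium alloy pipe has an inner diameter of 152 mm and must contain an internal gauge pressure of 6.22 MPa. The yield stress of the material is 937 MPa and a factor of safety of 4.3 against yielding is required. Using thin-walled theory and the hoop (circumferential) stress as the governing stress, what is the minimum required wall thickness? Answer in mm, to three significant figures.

t = 2.17 mm

σ_allow = 937/4.3 = 217.9 MPa.
Hoop stress σ_h = pD/(2t), so t = pD/(2σ_allow) = 6.22×152/(2×217.9) = 2.169 mm.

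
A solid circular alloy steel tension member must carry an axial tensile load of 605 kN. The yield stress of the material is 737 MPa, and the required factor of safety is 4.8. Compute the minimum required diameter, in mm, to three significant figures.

d = 70.8 mm

Allowable stress σ_allow = 737/4.8 = 153.5 MPa.
Required area A = F/σ_allow = 605000/153.5 = 3940 mm².
A = πd²/4 → d = √(4A/π) = 70.83 mm.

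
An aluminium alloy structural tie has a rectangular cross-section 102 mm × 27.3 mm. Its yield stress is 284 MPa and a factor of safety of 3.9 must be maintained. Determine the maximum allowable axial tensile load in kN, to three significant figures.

F_allow = 203 kN

σ_allow = 284/3.9 = 72.82 MPa.
A = 102×27.3 = 2785 mm².
F_allow = σ_allow × A = 72.82×2785 = 202800 N.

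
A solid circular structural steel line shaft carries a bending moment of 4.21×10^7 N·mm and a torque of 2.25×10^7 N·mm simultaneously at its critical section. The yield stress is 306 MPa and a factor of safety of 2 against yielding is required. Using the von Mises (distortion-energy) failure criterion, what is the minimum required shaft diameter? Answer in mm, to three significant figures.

d = 146 mm

σ_allow = σ_y/n = 306/2 = 153.0 MPa.
For a solid shaft σ_b = 32M/(πd³) and τ = 16T/(πd³), so the von Mises stress is σ' = (16/πd³)·√(4M²+3T²).
√(4M²+3T²) = √(4×(4.210×10^7)² + 3×(2.250×10^7)²) = 9.278×10^7 N·mm.
d³ = 16×9.278×10^7/(π×153.0) = 3.088×10^6 mm³.
d = 145.6 mm.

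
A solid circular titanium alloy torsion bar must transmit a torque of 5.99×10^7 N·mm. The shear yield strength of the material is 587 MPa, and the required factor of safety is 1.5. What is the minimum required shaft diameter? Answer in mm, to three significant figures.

Allowable shear stress τ_allow = 587/1.5 = 391.3 MPa.
For a solid shaft τ = 16T/(πd³), so d³ = 16T/(π τ_allow) = 16×5.9900×10^7/(π×391.3) = 779600 mm³.
d = (779600)^(1/3) = 92.03 mm.

d = 92.0 mm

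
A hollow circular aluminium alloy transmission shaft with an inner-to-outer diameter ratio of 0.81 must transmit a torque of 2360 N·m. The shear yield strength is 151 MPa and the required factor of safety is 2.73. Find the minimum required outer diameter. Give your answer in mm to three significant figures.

d_o = 72.5 mm

τ_allow = 151/2.73 = 55.31 MPa.
For a hollow shaft τ = 16T/[πd_o³(1−k⁴)] with k = 0.81, so 1−k⁴ = 0.5695.
d_o³ = 16T/[π τ_allow (1−k⁴)] = 16×2360000/(π×55.31×0.5695) = 381500 mm³.
d_o = 72.53 mm.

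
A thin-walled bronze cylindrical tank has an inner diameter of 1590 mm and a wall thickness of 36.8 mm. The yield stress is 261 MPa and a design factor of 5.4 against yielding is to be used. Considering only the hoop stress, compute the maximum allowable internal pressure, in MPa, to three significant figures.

σ_allow = 261/5.4 = 48.33 MPa.
σ_h = pD/(2t) → p_allow = 2σ_allow t/D = 2×48.33×36.8/1590 = 2.237 MPa.

p_allow = 2.24 MPa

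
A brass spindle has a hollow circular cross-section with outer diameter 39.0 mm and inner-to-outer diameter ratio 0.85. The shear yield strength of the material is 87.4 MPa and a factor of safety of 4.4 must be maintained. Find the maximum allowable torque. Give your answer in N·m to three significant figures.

T_allow = 111 N·m

τ_allow = 87.4/4.4 = 19.86 MPa.
For a hollow shaft T_allow = τ_allow·πd_o³(1−k⁴)/16 with 1−k⁴ = 0.4780, so πd_o³(1−k⁴)/16 = 5567 mm³.
T_allow = 19.86×5567 = 110600 N·mm = 110.6 N·m.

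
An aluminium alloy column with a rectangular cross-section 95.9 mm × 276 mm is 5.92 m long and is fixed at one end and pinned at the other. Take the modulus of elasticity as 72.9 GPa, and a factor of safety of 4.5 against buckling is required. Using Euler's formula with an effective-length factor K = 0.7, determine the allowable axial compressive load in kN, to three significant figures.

Buckling occurs about the weak axis: I_min = h·b³/12 = 276×95.9³/12 = 2.029×10^7 mm⁴ (b = 95.9 mm is the smaller dimension).
Effective length L_e = KL = 0.7×5.92 m = 4144 mm.
Euler critical load P_cr = π²EI/L_e² = π²×72900×2.029×10^7/4144² = 849900 N.
P_allow = P_cr/n = 849900/4.5 = 188900 N.

P_allow = 189 kN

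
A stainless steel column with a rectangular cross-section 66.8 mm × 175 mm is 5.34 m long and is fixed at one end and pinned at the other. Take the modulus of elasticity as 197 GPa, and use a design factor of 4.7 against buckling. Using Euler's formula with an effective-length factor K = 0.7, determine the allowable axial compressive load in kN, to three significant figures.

Buckling occurs about the weak axis: I_min = h·b³/12 = 175×66.8³/12 = 4.347×10^6 mm⁴ (b = 66.8 mm is the smaller dimension).
Effective length L_e = KL = 0.7×5.34 m = 3738 mm.
Euler critical load P_cr = π²EI/L_e² = π²×197000×4.347×10^6/3738² = 604900 N.
P_allow = P_cr/n = 604900/4.7 = 128700 N.

P_allow = 129 kN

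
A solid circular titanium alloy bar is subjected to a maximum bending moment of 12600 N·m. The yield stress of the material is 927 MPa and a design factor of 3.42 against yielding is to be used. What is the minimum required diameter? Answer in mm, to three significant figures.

d = 77.9 mm

σ_allow = 927/3.42 = 271.1 MPa.
For a solid circular section σ = 32M/(πd³), so d³ = 32M/(π σ_allow) = 32×1.2600×10^7/(π×271.1) = 473500 mm³.
d = 77.94 mm.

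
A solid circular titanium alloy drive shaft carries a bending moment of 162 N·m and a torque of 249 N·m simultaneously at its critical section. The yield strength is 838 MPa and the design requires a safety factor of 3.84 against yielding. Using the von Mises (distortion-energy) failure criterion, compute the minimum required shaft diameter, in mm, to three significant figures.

σ_allow = σ_y/n = 838/3.84 = 218.2 MPa.
For a solid shaft σ_b = 32M/(πd³) and τ = 16T/(πd³), so the von Mises stress is σ' = (16/πd³)·√(4M²+3T²).
√(4M²+3T²) = √(4×(162000)² + 3×(249000)²) = 539400 N·mm.
d³ = 16×539400/(π×218.2) = 12590 mm³.
d = 23.26 mm.

d = 23.3 mm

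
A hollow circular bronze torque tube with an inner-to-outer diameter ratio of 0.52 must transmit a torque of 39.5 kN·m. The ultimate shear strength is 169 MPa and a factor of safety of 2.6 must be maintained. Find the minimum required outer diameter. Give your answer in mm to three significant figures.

τ_allow = 169/2.6 = 65.00 MPa.
For a hollow shaft τ = 16T/[πd_o³(1−k⁴)] with k = 0.52, so 1−k⁴ = 0.9269.
d_o³ = 16T/[π τ_allow (1−k⁴)] = 16×3.9500×10^7/(π×65.00×0.9269) = 3.339×10^6 mm³.
d_o = 149.5 mm.

d_o = 149 mm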